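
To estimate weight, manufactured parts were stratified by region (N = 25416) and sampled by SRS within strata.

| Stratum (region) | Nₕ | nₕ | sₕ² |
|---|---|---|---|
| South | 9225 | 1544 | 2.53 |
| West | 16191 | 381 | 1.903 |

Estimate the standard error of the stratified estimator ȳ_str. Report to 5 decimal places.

Var(ȳ_str) = Σₕ Wₕ²(1 − fₕ)sₕ²/nₕ with Wₕ = Nₕ/N, N = 25416.
South: Wₕ = 0.36296034; term = 0.36296034²·(1 − 0.16737127)·2.53/1544 = 1.7973927 × 10^-4.
West: Wₕ = 0.63703966; term = 0.63703966²·(1 − 0.02353159)·1.903/381 = 0.0019792696.
Sum = 0.0021590089.
SE = √(0.0021590089) = 0.04647.

0.04647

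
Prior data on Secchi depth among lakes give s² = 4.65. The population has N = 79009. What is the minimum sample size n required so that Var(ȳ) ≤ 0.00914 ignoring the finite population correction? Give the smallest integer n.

509

Without fpc, n₀ = s²/D = 4.65/0.00914 = 508.7527.
Rounding up, n = 509.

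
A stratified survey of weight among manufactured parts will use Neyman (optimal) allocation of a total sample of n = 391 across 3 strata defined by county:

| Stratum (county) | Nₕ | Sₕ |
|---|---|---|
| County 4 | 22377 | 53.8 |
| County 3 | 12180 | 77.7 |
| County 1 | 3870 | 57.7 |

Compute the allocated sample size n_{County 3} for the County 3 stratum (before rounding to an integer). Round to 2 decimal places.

Neyman allocation: nₕ = n·NₕSₕ / Σⱼ NⱼSⱼ.
Σ NⱼSⱼ = 22377·53.8 + 12180·77.7 + 3870·57.7 = 2.3735676 × 10^6.
n_{County 3} = 391·12180·77.7 / (2.3735676 × 10^6) = 155.90.

155.90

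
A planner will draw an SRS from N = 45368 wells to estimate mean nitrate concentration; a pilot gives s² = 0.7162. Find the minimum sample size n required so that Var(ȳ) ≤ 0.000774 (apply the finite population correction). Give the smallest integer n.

Without fpc, n₀ = s²/D = 0.7162/0.000774 = 925.3230.
With fpc, (1 − n/N)·s²/n ≤ D requires n ≥ n₀/(1 + n₀/N) = 925.3230/(1 + 925.3230/45368) = 906.8274.
Rounding up, n = 907.

907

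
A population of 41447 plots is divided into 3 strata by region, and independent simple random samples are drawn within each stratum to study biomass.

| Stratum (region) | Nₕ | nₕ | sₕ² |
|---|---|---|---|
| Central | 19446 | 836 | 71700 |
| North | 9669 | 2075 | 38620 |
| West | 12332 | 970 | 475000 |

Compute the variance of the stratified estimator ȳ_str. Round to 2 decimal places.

58.80

Var(ȳ_str) = Σₕ Wₕ²(1 − fₕ)sₕ²/nₕ with Wₕ = Nₕ/N, N = 41447.
Central: Wₕ = 0.46917750; term = 0.46917750²·(1 − 0.04299085)·71700/836 = 18.067719.
North: Wₕ = 0.23328588; term = 0.23328588²·(1 − 0.21460337)·38620/2075 = 0.79553652.
West: Wₕ = 0.29753661; term = 0.29753661²·(1 − 0.07865715)·475000/970 = 39.941464.
Sum = 58.80472.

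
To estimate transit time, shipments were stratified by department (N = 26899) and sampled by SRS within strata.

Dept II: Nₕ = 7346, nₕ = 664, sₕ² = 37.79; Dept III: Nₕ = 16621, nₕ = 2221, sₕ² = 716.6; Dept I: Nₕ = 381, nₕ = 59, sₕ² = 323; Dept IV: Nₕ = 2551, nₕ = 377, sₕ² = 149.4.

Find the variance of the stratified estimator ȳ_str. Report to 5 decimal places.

Var(ȳ_str) = Σₕ Wₕ²(1 − fₕ)sₕ²/nₕ with Wₕ = Nₕ/N, N = 26899.
Dept II: Wₕ = 0.27309565; term = 0.27309565²·(1 − 0.09038933)·37.79/664 = 0.0038609479.
Dept III: Wₕ = 0.61790401; term = 0.61790401²·(1 − 0.13362614)·716.6/2221 = 0.10672732.
Dept I: Wₕ = 0.01416410; term = 0.01416410²·(1 − 0.15485564)·323/59 = 9.2823745 × 10^-4.
Dept IV: Wₕ = 0.09483624; term = 0.09483624²·(1 − 0.14778518)·149.4/377 = 0.0030374349.
Sum = 0.11455394.

0.11455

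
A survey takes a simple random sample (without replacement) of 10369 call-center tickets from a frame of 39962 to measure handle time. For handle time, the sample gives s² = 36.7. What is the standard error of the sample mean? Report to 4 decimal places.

0.0512

Under SRS without replacement, Var(ȳ) = (1 − f)·s²/n with f = n/N = 10369/39962 = 0.25947150.
Var(ȳ) = (1 − 0.25947150)·36.7/10369 = 0.74052850·0.0035393963 = 0.0026210238.
SE(ȳ) = √(0.0026210238) = 0.0512.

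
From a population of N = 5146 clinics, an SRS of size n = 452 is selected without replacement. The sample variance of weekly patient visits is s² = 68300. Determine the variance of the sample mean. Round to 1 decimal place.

137.8

Under SRS without replacement, Var(ȳ) = (1 − f)·s²/n with f = n/N = 452/5146 = 0.08783521.
Var(ȳ) = (1 − 0.08783521)·68300/452 = 0.91216479·151.10619 = 137.83375.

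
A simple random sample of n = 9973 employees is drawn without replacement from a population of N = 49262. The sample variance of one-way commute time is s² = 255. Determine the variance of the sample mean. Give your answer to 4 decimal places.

Under SRS without replacement, Var(ȳ) = (1 − f)·s²/n with f = n/N = 9973/49262 = 0.20244813.
Var(ȳ) = (1 − 0.20244813)·255/9973 = 0.79755187·0.025569036 = 0.020392633.

0.0204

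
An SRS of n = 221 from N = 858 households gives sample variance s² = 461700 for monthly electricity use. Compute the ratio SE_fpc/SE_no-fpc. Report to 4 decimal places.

f = n/N = 221/858 = 0.25757576.
SE_no-fpc = √(s²/n) = 45.707114; SE_fpc = √((1−f)s²/n) = 39.383098.
Ratio = √(1−f) = 0.86164044.

0.8616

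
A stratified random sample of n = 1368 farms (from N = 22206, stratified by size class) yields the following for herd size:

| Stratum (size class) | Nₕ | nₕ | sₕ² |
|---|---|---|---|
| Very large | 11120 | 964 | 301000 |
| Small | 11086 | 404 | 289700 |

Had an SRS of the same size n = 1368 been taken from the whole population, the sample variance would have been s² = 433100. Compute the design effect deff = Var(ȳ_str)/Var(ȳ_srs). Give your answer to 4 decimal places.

Var(ȳ_str) = Σ Wₕ²(1−fₕ)sₕ²/nₕ with Wₕ = Nₕ/22206:
  Very large: (11120/22206)²·(1−964/11120)·301000/964 = 71.511563
  Small: (11086/22206)²·(1−404/11086)·289700/404 = 172.20823
  → Var(ȳ_str) = 243.71979.
Var(ȳ_srs) = (1 − 1368/22206)·433100/1368 = 297.08983.
deff = 243.71979 / 297.08983 = 0.8204.

0.8204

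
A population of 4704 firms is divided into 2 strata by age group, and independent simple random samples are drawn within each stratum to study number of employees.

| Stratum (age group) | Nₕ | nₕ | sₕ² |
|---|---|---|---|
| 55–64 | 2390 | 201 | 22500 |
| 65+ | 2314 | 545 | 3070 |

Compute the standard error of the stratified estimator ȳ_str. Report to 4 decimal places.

Var(ȳ_str) = Σₕ Wₕ²(1 − fₕ)sₕ²/nₕ with Wₕ = Nₕ/N, N = 4704.
55–64: Wₕ = 0.50807823; term = 0.50807823²·(1 − 0.08410042)·22500/201 = 26.466438.
65+: Wₕ = 0.49192177; term = 0.49192177²·(1 − 0.23552290)·3070/545 = 1.0420737.
Sum = 27.508512.
SE = √(27.508512) = 5.2449.

5.2449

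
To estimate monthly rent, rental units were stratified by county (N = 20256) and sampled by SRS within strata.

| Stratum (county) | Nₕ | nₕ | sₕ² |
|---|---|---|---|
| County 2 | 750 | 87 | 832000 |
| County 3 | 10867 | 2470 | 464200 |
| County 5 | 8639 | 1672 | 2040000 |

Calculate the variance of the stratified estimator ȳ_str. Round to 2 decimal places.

Var(ȳ_str) = Σₕ Wₕ²(1 − fₕ)sₕ²/nₕ with Wₕ = Nₕ/N, N = 20256.
County 2: Wₕ = 0.03702607; term = 0.03702607²·(1 − 0.11600000)·832000/87 = 11.589681.
County 3: Wₕ = 0.53648302; term = 0.53648302²·(1 − 0.22729364)·464200/2470 = 41.795991.
County 5: Wₕ = 0.42649092; term = 0.42649092²·(1 − 0.19354092)·2040000/1672 = 178.97641.
Sum = 232.36208.

232.36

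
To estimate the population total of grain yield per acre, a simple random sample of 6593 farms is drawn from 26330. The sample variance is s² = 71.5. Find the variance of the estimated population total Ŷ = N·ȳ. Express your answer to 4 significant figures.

Var(Ŷ) = N²·Var(ȳ) = N²·(1 − n/N)·s²/n.
f = 6593/26330 = 0.25039878; Var(ȳ) = 0.74960122·71.5/6593 = 0.0081293018.
Var(Ŷ) = 26330² · 0.0081293018 = 5.6357921 × 10^6.

5.636 × 10^6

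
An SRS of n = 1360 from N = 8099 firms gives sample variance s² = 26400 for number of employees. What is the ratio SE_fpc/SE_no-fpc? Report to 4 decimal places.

f = n/N = 1360/8099 = 0.16792197.
SE_no-fpc = √(s²/n) = 4.4058784; SE_fpc = √((1−f)s²/n) = 4.0189679.
Ratio = √(1−f) = 0.91218311.

0.9122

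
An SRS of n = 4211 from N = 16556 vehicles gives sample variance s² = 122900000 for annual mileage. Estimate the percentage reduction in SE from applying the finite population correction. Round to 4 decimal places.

13.6489

f = n/N = 4211/16556 = 0.25434888.
SE_no-fpc = √(s²/n) = 170.83754; SE_fpc = √((1−f)s²/n) = 147.52009.
Ratio = √(1−f) = 0.86351093. Reduction = 100·(1 − 0.86351093) = 13.6489%.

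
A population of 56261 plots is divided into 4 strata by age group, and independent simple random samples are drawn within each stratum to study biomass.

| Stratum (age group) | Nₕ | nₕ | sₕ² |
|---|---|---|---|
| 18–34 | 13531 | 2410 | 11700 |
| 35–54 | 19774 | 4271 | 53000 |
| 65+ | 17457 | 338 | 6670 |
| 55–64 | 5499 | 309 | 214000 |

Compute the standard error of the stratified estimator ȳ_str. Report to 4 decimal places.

Var(ȳ_str) = Σₕ Wₕ²(1 − fₕ)sₕ²/nₕ with Wₕ = Nₕ/N, N = 56261.
18–34: Wₕ = 0.24050408; term = 0.24050408²·(1 − 0.17810953)·11700/2410 = 0.23079567.
35–54: Wₕ = 0.35146905; term = 0.35146905²·(1 − 0.21599069)·53000/4271 = 1.2018262.
65+: Wₕ = 0.31028599; term = 0.31028599²·(1 − 0.01936186)·6670/338 = 1.8631261.
55–64: Wₕ = 0.09774089; term = 0.09774089²·(1 − 0.05619203)·214000/309 = 6.244411.
Sum = 9.540159.
SE = √(9.540159) = 3.0887.

3.0887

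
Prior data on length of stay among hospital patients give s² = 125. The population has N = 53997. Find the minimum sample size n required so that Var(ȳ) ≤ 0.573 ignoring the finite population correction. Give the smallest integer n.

219

Without fpc, n₀ = s²/D = 125/0.573 = 218.1501.
Rounding up, n = 219.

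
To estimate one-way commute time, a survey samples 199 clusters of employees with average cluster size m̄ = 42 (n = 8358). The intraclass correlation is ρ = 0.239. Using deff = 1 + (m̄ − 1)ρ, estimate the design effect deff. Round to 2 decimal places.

10.80

deff = 1 + (42 − 1)·0.239 = 1 + 9.799 = 10.799.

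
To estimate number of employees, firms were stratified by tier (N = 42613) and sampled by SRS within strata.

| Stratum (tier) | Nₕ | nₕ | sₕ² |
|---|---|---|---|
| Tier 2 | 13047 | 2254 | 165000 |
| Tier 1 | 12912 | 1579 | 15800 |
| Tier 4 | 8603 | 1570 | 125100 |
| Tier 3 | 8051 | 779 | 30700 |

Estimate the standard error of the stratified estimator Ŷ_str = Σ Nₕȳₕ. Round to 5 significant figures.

137480

Var(Ŷ_str) = Σₕ Nₕ²(1 − fₕ)sₕ²/nₕ.
Tier 2: 13047²·(1 − 2254/13047)·165000/2254 = 1.0308201 × 10^10.
Tier 1: 12912²·(1 − 1579/12912)·15800/1579 = 1.4642437 × 10^9.
Tier 4: 8603²·(1 − 1570/8603)·125100/1570 = 4.8211228 × 10^9.
Tier 3: 8051²·(1 − 779/8051)·30700/779 = 2.3073029 × 10^9.
Sum = 1.890087 × 10^10.
SE = √(1.890087 × 10^10) = 137480.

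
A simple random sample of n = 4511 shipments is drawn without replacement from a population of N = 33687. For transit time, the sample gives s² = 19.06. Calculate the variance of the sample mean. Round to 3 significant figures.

0.00366

Under SRS without replacement, Var(ȳ) = (1 − f)·s²/n with f = n/N = 4511/33687 = 0.13390922.
Var(ȳ) = (1 − 0.13390922)·19.06/4511 = 0.86609078·0.0042252272 = 0.0036594303.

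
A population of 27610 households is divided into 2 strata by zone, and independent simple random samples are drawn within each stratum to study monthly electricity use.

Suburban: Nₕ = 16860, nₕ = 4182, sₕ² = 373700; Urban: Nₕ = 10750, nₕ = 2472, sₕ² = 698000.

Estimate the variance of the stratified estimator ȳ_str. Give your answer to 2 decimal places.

Var(ȳ_str) = Σₕ Wₕ²(1 − fₕ)sₕ²/nₕ with Wₕ = Nₕ/N, N = 27610.
Suburban: Wₕ = 0.61064832; term = 0.61064832²·(1 − 0.24804270)·373700/4182 = 25.056163.
Urban: Wₕ = 0.38935168; term = 0.38935168²·(1 − 0.22995349)·698000/2472 = 32.961581.
Sum = 58.017744.

58.02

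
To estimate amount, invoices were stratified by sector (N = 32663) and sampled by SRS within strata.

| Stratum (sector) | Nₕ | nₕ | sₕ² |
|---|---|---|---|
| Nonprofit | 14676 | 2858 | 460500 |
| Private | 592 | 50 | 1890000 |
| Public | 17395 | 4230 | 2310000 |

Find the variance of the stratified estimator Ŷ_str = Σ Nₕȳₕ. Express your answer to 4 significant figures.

1.651 × 10^11

Var(Ŷ_str) = Σₕ Nₕ²(1 − fₕ)sₕ²/nₕ.
Nonprofit: 14676²·(1 − 2858/14676)·460500/2858 = 2.7945964 × 10^10.
Private: 592²·(1 − 50/592)·1890000/50 = 1.2128659 × 10^10.
Public: 17395²·(1 − 4230/17395)·2310000/4230 = 1.2505956 × 10^11.
Sum = 1.6513418 × 10^11.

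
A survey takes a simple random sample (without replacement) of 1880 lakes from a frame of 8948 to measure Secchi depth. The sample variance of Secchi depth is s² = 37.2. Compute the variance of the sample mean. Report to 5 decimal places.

Under SRS without replacement, Var(ȳ) = (1 − f)·s²/n with f = n/N = 1880/8948 = 0.21010282.
Var(ȳ) = (1 − 0.21010282)·37.2/1880 = 0.78989718·0.019787234 = 0.01562988.

0.01563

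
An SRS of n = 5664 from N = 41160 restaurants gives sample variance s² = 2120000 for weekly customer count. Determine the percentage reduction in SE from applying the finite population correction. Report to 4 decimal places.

f = n/N = 5664/41160 = 0.13760933.
SE_no-fpc = √(s²/n) = 19.346674; SE_fpc = √((1−f)s²/n) = 17.966287.
Ratio = √(1−f) = 0.92864992. Reduction = 100·(1 − 0.92864992) = 7.1350%.

7.1350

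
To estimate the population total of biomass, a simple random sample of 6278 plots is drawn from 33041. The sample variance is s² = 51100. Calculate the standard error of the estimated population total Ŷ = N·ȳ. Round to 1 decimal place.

Var(Ŷ) = N²·Var(ȳ) = N²·(1 − n/N)·s²/n.
f = 6278/33041 = 0.19000636; Var(ȳ) = 0.80999364·51100/6278 = 6.5929715.
Var(Ŷ) = 33041² · 6.5929715 = 7.1975976 × 10^9.
SE(Ŷ) = √(7.1975976 × 10^9) = 84838.7.

84838.7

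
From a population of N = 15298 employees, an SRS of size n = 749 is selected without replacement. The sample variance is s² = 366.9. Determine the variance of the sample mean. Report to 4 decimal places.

Under SRS without replacement, Var(ȳ) = (1 − f)·s²/n with f = n/N = 749/15298 = 0.04896065.
Var(ȳ) = (1 − 0.04896065)·366.9/749 = 0.95103935·0.48985314 = 0.46586961.

0.4659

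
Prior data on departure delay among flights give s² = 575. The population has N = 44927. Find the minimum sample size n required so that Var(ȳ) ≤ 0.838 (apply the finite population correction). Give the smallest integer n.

676

Without fpc, n₀ = s²/D = 575/0.838 = 686.1575.
With fpc, (1 − n/N)·s²/n ≤ D requires n ≥ n₀/(1 + n₀/N) = 686.1575/(1 + 686.1575/44927) = 675.8357.
Rounding up, n = 676.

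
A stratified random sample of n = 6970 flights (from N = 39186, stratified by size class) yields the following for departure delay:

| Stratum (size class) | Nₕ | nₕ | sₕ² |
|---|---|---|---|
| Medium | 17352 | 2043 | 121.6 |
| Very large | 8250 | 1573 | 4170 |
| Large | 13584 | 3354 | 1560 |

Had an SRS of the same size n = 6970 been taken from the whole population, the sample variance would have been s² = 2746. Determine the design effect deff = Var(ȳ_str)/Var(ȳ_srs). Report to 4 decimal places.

Var(ȳ_str) = Σ Wₕ²(1−fₕ)sₕ²/nₕ with Wₕ = Nₕ/39186:
  Medium: (17352/39186)²·(1−2043/17352)·121.6/2043 = 0.010296739
  Very large: (8250/39186)²·(1−1573/8250)·4170/1573 = 0.09510006
  Large: (13584/39186)²·(1−3354/13584)·1560/3354 = 0.042092331
  → Var(ȳ_str) = 0.14748913.
Var(ȳ_srs) = (1 − 6970/39186)·2746/6970 = 0.32389813.
deff = 0.14748913 / 0.32389813 = 0.4554.

0.4554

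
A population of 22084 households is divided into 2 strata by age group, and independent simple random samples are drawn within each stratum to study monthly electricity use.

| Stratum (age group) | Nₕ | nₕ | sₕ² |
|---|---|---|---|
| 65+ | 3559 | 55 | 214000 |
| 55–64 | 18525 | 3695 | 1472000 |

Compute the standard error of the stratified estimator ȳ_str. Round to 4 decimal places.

17.9972

Var(ȳ_str) = Σₕ Wₕ²(1 − fₕ)sₕ²/nₕ with Wₕ = Nₕ/N, N = 22084.
65+: Wₕ = 0.16115740; term = 0.16115740²·(1 − 0.01545378)·214000/55 = 99.491893.
55–64: Wₕ = 0.83884260; term = 0.83884260²·(1 − 0.19946019)·1472000/3695 = 224.40744.
Sum = 323.89933.
SE = √(323.89933) = 17.9972.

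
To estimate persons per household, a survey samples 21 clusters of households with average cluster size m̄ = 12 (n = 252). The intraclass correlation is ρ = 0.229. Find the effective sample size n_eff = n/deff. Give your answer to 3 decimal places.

71.611

deff = 1 + (12 − 1)·0.229 = 1 + 2.519 = 3.519.
n_eff = 252 / 3.519 = 71.611.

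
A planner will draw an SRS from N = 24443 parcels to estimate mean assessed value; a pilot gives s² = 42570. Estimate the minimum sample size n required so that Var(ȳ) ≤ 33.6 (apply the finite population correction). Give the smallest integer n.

Without fpc, n₀ = s²/D = 42570/33.6 = 1266.9643.
With fpc, (1 − n/N)·s²/n ≤ D requires n ≥ n₀/(1 + n₀/N) = 1266.9643/(1 + 1266.9643/24443) = 1204.5294.
Rounding up, n = 1205.

1205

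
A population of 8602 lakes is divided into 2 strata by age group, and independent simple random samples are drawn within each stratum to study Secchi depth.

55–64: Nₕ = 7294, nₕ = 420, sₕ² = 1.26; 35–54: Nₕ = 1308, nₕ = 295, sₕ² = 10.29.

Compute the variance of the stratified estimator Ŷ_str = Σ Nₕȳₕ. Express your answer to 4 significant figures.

Var(Ŷ_str) = Σₕ Nₕ²(1 − fₕ)sₕ²/nₕ.
55–64: 7294²·(1 − 420/7294)·1.26/420 = 150416.87.
35–54: 1308²·(1 − 295/1308)·10.29/295 = 46217.936.
Sum = 196634.81.

196600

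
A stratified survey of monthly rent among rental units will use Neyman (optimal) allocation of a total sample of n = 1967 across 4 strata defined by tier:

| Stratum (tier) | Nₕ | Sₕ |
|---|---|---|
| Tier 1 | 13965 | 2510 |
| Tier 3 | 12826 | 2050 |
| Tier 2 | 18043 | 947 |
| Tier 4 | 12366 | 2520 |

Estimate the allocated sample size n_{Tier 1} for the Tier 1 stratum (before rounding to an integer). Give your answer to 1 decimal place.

Neyman allocation: nₕ = n·NₕSₕ / Σⱼ NⱼSⱼ.
Σ NⱼSⱼ = 13965·2510 + 12826·2050 + 18043·947 + 12366·2520 = 1.0959449 × 10^8.
n_{Tier 1} = 1967·13965·2510 / (1.0959449 × 10^8) = 629.1.

629.1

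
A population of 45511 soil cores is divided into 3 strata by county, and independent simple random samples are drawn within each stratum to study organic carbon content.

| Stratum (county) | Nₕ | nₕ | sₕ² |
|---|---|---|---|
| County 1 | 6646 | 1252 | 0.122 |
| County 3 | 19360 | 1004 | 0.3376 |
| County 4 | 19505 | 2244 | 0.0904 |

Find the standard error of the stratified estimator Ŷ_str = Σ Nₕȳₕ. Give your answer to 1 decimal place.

369.5

Var(Ŷ_str) = Σₕ Nₕ²(1 − fₕ)sₕ²/nₕ.
County 1: 6646²·(1 − 1252/6646)·0.122/1252 = 3493.2268.
County 3: 19360²·(1 − 1004/19360)·0.3376/1004 = 119495.66.
County 4: 19505²·(1 − 2244/19505)·0.0904/2244 = 13563.054.
Sum = 136551.94.
SE = √(136551.94) = 369.5.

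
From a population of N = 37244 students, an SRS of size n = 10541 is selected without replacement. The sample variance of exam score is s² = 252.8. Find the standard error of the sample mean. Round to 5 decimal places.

Under SRS without replacement, Var(ȳ) = (1 − f)·s²/n with f = n/N = 10541/37244 = 0.28302545.
Var(ȳ) = (1 − 0.28302545)·252.8/10541 = 0.71697455·0.023982544 = 0.017194874.
SE(ȳ) = √(0.017194874) = 0.13113.

0.13113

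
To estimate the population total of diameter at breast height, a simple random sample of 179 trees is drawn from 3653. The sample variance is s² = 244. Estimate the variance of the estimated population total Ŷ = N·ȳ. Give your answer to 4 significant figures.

Var(Ŷ) = N²·Var(ȳ) = N²·(1 − n/N)·s²/n.
f = 179/3653 = 0.04900082; Var(ȳ) = 0.95099918·244/179 = 1.2963341.
Var(Ŷ) = 3653² · 1.2963341 = 1.7298812 × 10^7.

1.730 × 10^7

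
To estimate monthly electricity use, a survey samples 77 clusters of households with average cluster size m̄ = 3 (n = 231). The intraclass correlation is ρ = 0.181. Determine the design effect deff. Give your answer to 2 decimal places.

deff = 1 + (3 − 1)·0.181 = 1 + 0.362 = 1.362.

1.36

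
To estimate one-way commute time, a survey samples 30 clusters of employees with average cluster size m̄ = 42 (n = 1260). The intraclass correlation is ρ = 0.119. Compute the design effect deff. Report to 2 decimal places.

deff = 1 + (42 − 1)·0.119 = 1 + 4.879 = 5.879.

5.88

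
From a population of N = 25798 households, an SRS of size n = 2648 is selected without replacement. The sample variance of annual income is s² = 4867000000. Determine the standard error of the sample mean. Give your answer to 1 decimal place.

Under SRS without replacement, Var(ȳ) = (1 − f)·s²/n with f = n/N = 2648/25798 = 0.10264362.
Var(ȳ) = (1 − 0.10264362)·4867000000/2648 = 0.89735638·1.8379909 × 10^6 = 1.6493329 × 10^6.
SE(ȳ) = √(1.6493329 × 10^6) = 1284.3.

1284.3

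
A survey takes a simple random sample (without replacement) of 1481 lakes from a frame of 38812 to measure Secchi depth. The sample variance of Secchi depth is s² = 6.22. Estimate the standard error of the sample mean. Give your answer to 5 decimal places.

Under SRS without replacement, Var(ȳ) = (1 − f)·s²/n with f = n/N = 1481/38812 = 0.03815830.
Var(ȳ) = (1 − 0.03815830)·6.22/1481 = 0.96184170·0.004199865 = 0.0040396052.
SE(ȳ) = √(0.0040396052) = 0.06356.

0.06356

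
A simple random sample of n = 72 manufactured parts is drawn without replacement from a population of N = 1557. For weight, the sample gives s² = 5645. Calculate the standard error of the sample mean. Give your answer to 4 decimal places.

Under SRS without replacement, Var(ȳ) = (1 − f)·s²/n with f = n/N = 72/1557 = 0.04624277.
Var(ȳ) = (1 − 0.04624277)·5645/72 = 0.95375723·78.402778 = 74.777216.
SE(ȳ) = √(74.777216) = 8.6474.

8.6474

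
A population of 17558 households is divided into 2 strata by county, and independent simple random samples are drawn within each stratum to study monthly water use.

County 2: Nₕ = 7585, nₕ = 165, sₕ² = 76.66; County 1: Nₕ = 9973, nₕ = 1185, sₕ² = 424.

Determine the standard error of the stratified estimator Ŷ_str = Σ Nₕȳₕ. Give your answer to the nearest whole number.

7583

Var(Ŷ_str) = Σₕ Nₕ²(1 − fₕ)sₕ²/nₕ.
County 2: 7585²·(1 − 165/7585)·76.66/165 = 2.6148354 × 10^7.
County 1: 9973²·(1 − 1185/9973)·424/1185 = 3.1359084 × 10^7.
Sum = 5.7507438 × 10^7.
SE = √(5.7507438 × 10^7) = 7583.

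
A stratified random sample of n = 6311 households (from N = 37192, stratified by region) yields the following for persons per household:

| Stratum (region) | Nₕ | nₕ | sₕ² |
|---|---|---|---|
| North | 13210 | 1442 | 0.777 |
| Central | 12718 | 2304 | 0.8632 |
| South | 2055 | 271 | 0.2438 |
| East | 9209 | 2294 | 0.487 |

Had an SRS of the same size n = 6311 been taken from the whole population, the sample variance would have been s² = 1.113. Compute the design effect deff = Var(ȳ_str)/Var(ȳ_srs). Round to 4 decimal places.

0.7415

Var(ȳ_str) = Σ Wₕ²(1−fₕ)sₕ²/nₕ with Wₕ = Nₕ/37192:
  North: (13210/37192)²·(1−1442/13210)·0.777/1442 = 6.0556696 × 10^-5
  Central: (12718/37192)²·(1−2304/12718)·0.8632/2304 = 3.5872883 × 10^-5
  South: (2055/37192)²·(1−271/2055)·0.2438/271 = 2.3843611 × 10^-6
  East: (9209/37192)²·(1−2294/9209)·0.487/2294 = 9.7732979 × 10^-6
  → Var(ȳ_str) = 1.0858724 × 10^-4.
Var(ȳ_srs) = (1 − 6311/37192)·1.113/6311 = 1.4643295 × 10^-4.
deff = (1.0858724 × 10^-4) / (1.4643295 × 10^-4) = 0.7415.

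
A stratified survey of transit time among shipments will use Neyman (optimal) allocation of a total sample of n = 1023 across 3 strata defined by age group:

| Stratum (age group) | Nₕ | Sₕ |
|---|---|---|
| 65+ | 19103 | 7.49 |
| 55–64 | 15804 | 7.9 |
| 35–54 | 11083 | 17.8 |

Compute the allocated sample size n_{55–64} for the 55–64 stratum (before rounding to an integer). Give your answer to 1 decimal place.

Neyman allocation: nₕ = n·NₕSₕ / Σⱼ NⱼSⱼ.
Σ NⱼSⱼ = 19103·7.49 + 15804·7.9 + 11083·17.8 = 465210.47.
n_{55–64} = 1023·15804·7.9 / 465210.47 = 274.5.

274.5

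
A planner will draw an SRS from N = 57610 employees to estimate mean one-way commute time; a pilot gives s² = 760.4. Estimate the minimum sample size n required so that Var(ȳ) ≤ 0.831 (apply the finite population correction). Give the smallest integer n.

Without fpc, n₀ = s²/D = 760.4/0.831 = 915.0421.
With fpc, (1 − n/N)·s²/n ≤ D requires n ≥ n₀/(1 + n₀/N) = 915.0421/(1 + 915.0421/57610) = 900.7354.
Rounding up, n = 901.

901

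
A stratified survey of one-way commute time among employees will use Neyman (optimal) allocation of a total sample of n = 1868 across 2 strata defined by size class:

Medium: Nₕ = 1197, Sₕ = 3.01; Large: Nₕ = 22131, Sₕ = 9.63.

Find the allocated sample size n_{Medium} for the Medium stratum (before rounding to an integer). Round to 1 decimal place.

31.1

Neyman allocation: nₕ = n·NₕSₕ / Σⱼ NⱼSⱼ.
Σ NⱼSⱼ = 1197·3.01 + 22131·9.63 = 216724.5.
n_{Medium} = 1868·1197·3.01 / 216724.5 = 31.1.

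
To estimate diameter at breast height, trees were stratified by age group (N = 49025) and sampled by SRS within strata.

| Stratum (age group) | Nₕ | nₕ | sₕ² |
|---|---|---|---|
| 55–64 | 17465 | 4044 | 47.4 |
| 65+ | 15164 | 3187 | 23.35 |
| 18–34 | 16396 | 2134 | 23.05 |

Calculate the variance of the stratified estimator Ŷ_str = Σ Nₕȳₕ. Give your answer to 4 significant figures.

6.604 × 10^6

Var(Ŷ_str) = Σₕ Nₕ²(1 − fₕ)sₕ²/nₕ.
55–64: 17465²·(1 − 4044/17465)·47.4/4044 = 2.7473922 × 10^6.
65+: 15164²·(1 − 3187/15164)·23.35/3187 = 1.3306586 × 10^6.
18–34: 16396²·(1 − 2134/16396)·23.05/2134 = 2.5257761 × 10^6.
Sum = 6.6038269 × 10^6.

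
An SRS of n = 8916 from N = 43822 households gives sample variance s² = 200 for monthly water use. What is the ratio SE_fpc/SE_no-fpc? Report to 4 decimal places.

0.8925

f = n/N = 8916/43822 = 0.20345945.
SE_no-fpc = √(s²/n) = 0.14977177; SE_fpc = √((1−f)s²/n) = 0.13366999.
Ratio = √(1−f) = 0.89249120.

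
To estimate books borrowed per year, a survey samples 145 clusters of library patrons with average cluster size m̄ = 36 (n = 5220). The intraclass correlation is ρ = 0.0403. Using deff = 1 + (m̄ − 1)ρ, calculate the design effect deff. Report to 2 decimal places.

2.41

deff = 1 + (36 − 1)·0.0403 = 1 + 1.4105 = 2.4105.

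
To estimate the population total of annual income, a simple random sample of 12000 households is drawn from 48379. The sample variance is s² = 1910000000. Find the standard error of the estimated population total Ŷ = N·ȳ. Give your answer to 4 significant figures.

1.674 × 10^7

Var(Ŷ) = N²·Var(ȳ) = N²·(1 − n/N)·s²/n.
f = 12000/48379 = 0.24804151; Var(ȳ) = 0.75195849·1910000000/12000 = 119686.73.
Var(Ŷ) = 48379² · 119686.73 = 2.801301 × 10^14.
SE(Ŷ) = √(2.801301 × 10^14) = 1.674 × 10^7.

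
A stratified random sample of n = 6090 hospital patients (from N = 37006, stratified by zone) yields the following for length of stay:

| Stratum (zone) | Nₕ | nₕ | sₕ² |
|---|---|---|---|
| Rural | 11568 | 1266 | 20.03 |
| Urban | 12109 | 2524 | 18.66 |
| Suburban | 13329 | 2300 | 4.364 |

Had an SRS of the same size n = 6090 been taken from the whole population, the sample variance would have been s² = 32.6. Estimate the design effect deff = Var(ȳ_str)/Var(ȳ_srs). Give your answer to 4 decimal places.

0.4935

Var(ȳ_str) = Σ Wₕ²(1−fₕ)sₕ²/nₕ with Wₕ = Nₕ/37006:
  Rural: (11568/37006)²·(1−1266/11568)·20.03/1266 = 0.0013768378
  Urban: (12109/37006)²·(1−2524/12109)·18.66/2524 = 6.2658269 × 10^-4
  Suburban: (13329/37006)²·(1−2300/13329)·4.364/2300 = 2.0367903 × 10^-4
  → Var(ȳ_str) = 0.0022070995.
Var(ȳ_srs) = (1 − 6090/37006)·32.6/6090 = 0.0044720995.
deff = 0.0022070995 / 0.0044720995 = 0.4935.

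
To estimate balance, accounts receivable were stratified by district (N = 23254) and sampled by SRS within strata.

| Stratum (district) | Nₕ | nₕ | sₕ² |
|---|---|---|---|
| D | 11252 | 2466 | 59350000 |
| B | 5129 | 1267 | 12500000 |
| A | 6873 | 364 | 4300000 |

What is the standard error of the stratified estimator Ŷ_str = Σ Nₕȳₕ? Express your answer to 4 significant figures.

Var(Ŷ_str) = Σₕ Nₕ²(1 − fₕ)sₕ²/nₕ.
D: 11252²·(1 − 2466/11252)·59350000/2466 = 2.3792965 × 10^12.
B: 5129²·(1 − 1267/5129)·12500000/1267 = 1.9542421 × 10^11.
A: 6873²·(1 − 364/6873)·4300000/364 = 5.2847894 × 10^11.
Sum = 3.1031997 × 10^12.
SE = √(3.1031997 × 10^12) = 1.762 × 10^6.

1.762 × 10^6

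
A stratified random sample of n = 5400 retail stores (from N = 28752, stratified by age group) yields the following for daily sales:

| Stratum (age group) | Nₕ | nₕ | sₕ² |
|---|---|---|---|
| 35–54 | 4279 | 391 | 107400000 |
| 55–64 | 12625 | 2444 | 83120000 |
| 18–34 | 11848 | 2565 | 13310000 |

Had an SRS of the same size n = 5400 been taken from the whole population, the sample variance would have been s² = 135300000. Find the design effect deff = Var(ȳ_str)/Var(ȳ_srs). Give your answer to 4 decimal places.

Var(ȳ_str) = Σ Wₕ²(1−fₕ)sₕ²/nₕ with Wₕ = Nₕ/28752:
  35–54: (4279/28752)²·(1−391/4279)·107400000/391 = 5527.8971
  55–64: (12625/28752)²·(1−2444/12625)·83120000/2444 = 5287.9828
  18–34: (11848/28752)²·(1−2565/11848)·13310000/2565 = 690.37962
  → Var(ȳ_str) = 11506.26.
Var(ȳ_srs) = (1 − 5400/28752)·135300000/5400 = 20349.796.
deff = 11506.26 / 20349.796 = 0.5654.

0.5654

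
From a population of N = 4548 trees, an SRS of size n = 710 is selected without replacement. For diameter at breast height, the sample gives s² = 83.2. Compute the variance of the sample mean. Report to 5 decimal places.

Under SRS without replacement, Var(ȳ) = (1 − f)·s²/n with f = n/N = 710/4548 = 0.15611258.
Var(ȳ) = (1 − 0.15611258)·83.2/710 = 0.84388742·0.1171831 = 0.098889343.

0.09889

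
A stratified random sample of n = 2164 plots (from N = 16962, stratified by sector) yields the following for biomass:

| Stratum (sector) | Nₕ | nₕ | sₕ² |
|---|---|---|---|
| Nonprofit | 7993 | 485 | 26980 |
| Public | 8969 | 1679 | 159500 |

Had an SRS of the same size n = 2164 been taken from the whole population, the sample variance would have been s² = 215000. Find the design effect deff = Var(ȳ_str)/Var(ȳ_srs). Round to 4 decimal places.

Var(ȳ_str) = Σ Wₕ²(1−fₕ)sₕ²/nₕ with Wₕ = Nₕ/16962:
  Nonprofit: (7993/16962)²·(1−485/7993)·26980/485 = 11.603264
  Public: (8969/16962)²·(1−1679/8969)·159500/1679 = 21.588746
  → Var(ȳ_str) = 33.19201.
Var(ȳ_srs) = (1 − 2164/16962)·215000/2164 = 86.677658.
deff = 33.19201 / 86.677658 = 0.3829.

0.3829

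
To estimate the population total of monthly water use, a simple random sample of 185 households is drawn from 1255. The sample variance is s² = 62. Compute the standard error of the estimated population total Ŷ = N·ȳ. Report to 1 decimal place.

670.8

Var(Ŷ) = N²·Var(ȳ) = N²·(1 − n/N)·s²/n.
f = 185/1255 = 0.14741036; Var(ȳ) = 0.85258964·62/185 = 0.28573274.
Var(Ŷ) = 1255² · 0.28573274 = 450036.21.
SE(Ŷ) = √(450036.21) = 670.8.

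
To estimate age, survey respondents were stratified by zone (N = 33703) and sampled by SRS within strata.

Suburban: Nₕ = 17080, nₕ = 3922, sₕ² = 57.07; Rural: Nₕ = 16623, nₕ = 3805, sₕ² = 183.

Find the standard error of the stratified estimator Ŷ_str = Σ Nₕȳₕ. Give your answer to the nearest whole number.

Var(Ŷ_str) = Σₕ Nₕ²(1 − fₕ)sₕ²/nₕ.
Suburban: 17080²·(1 − 3922/17080)·57.07/3922 = 3.270228 × 10^6.
Rural: 16623²·(1 − 3805/16623)·183/3805 = 1.0247693 × 10^7.
Sum = 1.3517921 × 10^7.
SE = √(1.3517921 × 10^7) = 3677.

3677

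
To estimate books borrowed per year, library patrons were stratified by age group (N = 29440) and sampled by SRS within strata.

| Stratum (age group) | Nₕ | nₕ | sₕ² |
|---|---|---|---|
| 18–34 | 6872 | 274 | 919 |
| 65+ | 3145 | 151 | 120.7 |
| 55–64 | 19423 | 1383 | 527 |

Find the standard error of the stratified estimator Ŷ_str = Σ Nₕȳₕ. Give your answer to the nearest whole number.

Var(Ŷ_str) = Σₕ Nₕ²(1 − fₕ)sₕ²/nₕ.
18–34: 6872²·(1 − 274/6872)·919/274 = 1.5207591 × 10^8.
65+: 3145²·(1 − 151/3145)·120.7/151 = 7.5266682 × 10^6.
55–64: 19423²·(1 − 1383/19423)·527/1383 = 1.3351845 × 10^8.
Sum = 2.9312103 × 10^8.
SE = √(2.9312103 × 10^8) = 17121.

17121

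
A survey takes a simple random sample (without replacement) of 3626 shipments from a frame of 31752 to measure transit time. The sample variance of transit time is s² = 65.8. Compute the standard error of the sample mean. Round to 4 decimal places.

0.1268

Under SRS without replacement, Var(ȳ) = (1 − f)·s²/n with f = n/N = 3626/31752 = 0.11419753.
Var(ȳ) = (1 − 0.11419753)·65.8/3626 = 0.88580247·0.018146718 = 0.016074408.
SE(ȳ) = √(0.016074408) = 0.1268.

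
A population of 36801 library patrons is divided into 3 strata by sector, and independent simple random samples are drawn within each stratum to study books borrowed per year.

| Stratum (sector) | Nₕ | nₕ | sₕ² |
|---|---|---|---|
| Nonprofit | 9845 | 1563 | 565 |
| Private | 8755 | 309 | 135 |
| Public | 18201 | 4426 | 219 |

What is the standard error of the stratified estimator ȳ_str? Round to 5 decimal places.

0.23405

Var(ȳ_str) = Σₕ Wₕ²(1 − fₕ)sₕ²/nₕ with Wₕ = Nₕ/N, N = 36801.
Nonprofit: Wₕ = 0.26751990; term = 0.26751990²·(1 − 0.15876079)·565/1563 = 0.021763121.
Private: Wₕ = 0.23790114; term = 0.23790114²·(1 − 0.03529412)·135/309 = 0.023854113.
Public: Wₕ = 0.49457895; term = 0.49457895²·(1 − 0.24317345)·219/4426 = 0.0091601023.
Sum = 0.054777336.
SE = √(0.054777336) = 0.23405.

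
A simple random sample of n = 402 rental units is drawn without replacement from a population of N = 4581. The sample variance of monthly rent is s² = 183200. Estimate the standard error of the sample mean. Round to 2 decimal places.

Under SRS without replacement, Var(ȳ) = (1 − f)·s²/n with f = n/N = 402/4581 = 0.08775377.
Var(ȳ) = (1 − 0.08775377)·183200/402 = 0.91224623·455.72139 = 415.73012.
SE(ȳ) = √(415.73012) = 20.39.

20.39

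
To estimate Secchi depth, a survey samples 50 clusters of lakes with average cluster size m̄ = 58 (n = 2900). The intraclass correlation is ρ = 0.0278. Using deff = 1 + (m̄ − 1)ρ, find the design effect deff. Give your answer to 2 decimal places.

deff = 1 + (58 − 1)·0.0278 = 1 + 1.5846 = 2.5846.

2.58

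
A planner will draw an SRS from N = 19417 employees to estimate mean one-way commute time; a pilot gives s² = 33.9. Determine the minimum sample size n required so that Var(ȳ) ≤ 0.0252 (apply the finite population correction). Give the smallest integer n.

Without fpc, n₀ = s²/D = 33.9/0.0252 = 1345.2381.
With fpc, (1 − n/N)·s²/n ≤ D requires n ≥ n₀/(1 + n₀/N) = 1345.2381/(1 + 1345.2381/19417) = 1258.0767.
Rounding up, n = 1259.

1259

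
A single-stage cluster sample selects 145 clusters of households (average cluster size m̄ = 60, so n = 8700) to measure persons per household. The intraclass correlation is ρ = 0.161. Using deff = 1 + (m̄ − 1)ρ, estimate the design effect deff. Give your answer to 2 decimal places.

10.50

deff = 1 + (60 − 1)·0.161 = 1 + 9.499 = 10.499.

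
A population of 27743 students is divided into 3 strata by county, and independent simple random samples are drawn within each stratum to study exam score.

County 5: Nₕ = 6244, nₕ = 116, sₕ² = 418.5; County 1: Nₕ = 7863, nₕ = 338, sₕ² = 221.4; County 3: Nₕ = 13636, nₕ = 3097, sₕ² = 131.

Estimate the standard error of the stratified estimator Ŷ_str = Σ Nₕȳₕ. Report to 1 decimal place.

Var(Ŷ_str) = Σₕ Nₕ²(1 − fₕ)sₕ²/nₕ.
County 5: 6244²·(1 − 116/6244)·418.5/116 = 1.3804451 × 10^8.
County 1: 7863²·(1 − 338/7863)·221.4/338 = 3.8757495 × 10^7.
County 3: 13636²·(1 − 3097/13636)·131/3097 = 6.0787809 × 10^6.
Sum = 1.8288079 × 10^8.
SE = √(1.8288079 × 10^8) = 13523.3.

13523.3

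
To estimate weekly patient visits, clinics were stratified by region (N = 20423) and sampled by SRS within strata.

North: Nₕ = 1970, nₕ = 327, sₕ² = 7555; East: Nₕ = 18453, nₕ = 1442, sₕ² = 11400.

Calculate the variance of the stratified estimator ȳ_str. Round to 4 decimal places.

6.1290

Var(ȳ_str) = Σₕ Wₕ²(1 − fₕ)sₕ²/nₕ with Wₕ = Nₕ/N, N = 20423.
North: Wₕ = 0.09645987; term = 0.09645987²·(1 − 0.16598985)·7555/327 = 0.17928809.
East: Wₕ = 0.90354013; term = 0.90354013²·(1 − 0.07814448)·11400/1442 = 5.9497312.
Sum = 6.1290193.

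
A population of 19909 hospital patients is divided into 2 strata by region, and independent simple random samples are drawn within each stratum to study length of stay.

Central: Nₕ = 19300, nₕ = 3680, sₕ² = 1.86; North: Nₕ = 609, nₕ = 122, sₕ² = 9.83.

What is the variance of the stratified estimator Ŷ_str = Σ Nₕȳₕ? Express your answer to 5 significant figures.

Var(Ŷ_str) = Σₕ Nₕ²(1 − fₕ)sₕ²/nₕ.
Central: 19300²·(1 − 3680/19300)·1.86/3680 = 152371.4.
North: 609²·(1 − 122/609)·9.83/122 = 23896.811.
Sum = 176268.21.

176270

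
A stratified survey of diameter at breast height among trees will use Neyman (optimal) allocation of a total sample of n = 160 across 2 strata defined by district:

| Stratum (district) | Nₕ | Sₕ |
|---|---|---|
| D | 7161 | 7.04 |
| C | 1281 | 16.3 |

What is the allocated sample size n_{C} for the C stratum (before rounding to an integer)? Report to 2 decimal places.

46.86

Neyman allocation: nₕ = n·NₕSₕ / Σⱼ NⱼSⱼ.
Σ NⱼSⱼ = 7161·7.04 + 1281·16.3 = 71293.74.
n_{C} = 160·1281·16.3 / 71293.74 = 46.86.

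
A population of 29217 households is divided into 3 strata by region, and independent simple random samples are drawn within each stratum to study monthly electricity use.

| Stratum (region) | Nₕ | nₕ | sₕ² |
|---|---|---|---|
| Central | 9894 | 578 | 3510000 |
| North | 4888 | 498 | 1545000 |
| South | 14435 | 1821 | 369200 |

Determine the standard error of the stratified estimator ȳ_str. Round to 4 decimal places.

27.8736

Var(ȳ_str) = Σₕ Wₕ²(1 − fₕ)sₕ²/nₕ with Wₕ = Nₕ/N, N = 29217.
Central: Wₕ = 0.33863846; term = 0.33863846²·(1 − 0.05841924)·3510000/578 = 655.7064.
North: Wₕ = 0.16729986; term = 0.16729986²·(1 − 0.10188216)·1545000/498 = 77.987252.
South: Wₕ = 0.49406168; term = 0.49406168²·(1 − 0.12615171)·369200/1821 = 43.246416.
Sum = 776.94007.
SE = √(776.94007) = 27.8736.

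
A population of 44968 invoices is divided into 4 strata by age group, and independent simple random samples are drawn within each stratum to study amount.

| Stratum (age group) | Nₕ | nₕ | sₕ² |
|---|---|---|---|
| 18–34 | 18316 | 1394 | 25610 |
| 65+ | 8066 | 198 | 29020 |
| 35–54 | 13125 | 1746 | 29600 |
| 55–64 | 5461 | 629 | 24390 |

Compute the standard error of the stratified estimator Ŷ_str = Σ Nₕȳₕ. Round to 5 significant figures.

Var(Ŷ_str) = Σₕ Nₕ²(1 − fₕ)sₕ²/nₕ.
18–34: 18316²·(1 − 1394/18316)·25610/1394 = 5.694153 × 10^9.
65+: 8066²·(1 − 198/8066)·29020/198 = 9.3015385 × 10^9.
35–54: 13125²·(1 − 1746/13125)·29600/1746 = 2.5319253 × 10^9.
55–64: 5461²·(1 − 629/5461)·24390/629 = 1.0231994 × 10^9.
Sum = 1.8550816 × 10^10.
SE = √(1.8550816 × 10^10) = 136200.

136200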